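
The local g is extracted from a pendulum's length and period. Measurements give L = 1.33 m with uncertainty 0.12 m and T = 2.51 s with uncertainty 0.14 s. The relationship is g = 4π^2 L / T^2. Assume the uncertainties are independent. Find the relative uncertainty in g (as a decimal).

0.143

Products/powers → add relative errors in quadrature, weighted by exponent:
  (1·δL/L)² = (1×0.0902)² = 0.00814;  (-2·δT/T)² = (-2×0.0558)² = 0.0124
δg/g = √(0.0206) = 0.143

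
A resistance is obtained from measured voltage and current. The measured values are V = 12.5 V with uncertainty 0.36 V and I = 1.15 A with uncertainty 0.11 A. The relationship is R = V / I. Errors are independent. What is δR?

1.09 Ω

Products/powers → add relative errors in quadrature, weighted by exponent:
  (1·δV/V)² = (1×0.0288)² = 0.000829;  (-1·δI/I)² = (-1×0.0957)² = 0.00915
δR/R = √(0.00998) = 0.0999
R = 10.9 Ω, so δR = 0.0999 × 10.9 = 1.09 Ω.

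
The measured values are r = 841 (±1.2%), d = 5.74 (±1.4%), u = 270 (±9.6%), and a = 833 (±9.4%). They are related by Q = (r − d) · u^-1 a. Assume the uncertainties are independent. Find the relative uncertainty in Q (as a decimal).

0.135

Let w = r − d = 835. δw = √(δr² + δd²) = √(102 + 0.00646) = 10.1, so δw/w = 0.0121.
Q is then a monomial in w, u, a:
δQ/Q = √((δw/w)² + (-1·δu/u)² + (1·δa/a)²) = √(0.000146 + 0.00922 + 0.00884) = 0.135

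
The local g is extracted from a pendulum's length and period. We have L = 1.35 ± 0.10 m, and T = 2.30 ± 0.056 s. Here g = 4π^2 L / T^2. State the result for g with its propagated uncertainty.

g is a product of powers, so relative uncertainties combine in quadrature:
  (1·δL/L)² = (1×0.0741)² = 0.00549;  (-2·δT/T)² = (-2×0.0243)² = 0.00237
δg/g = √(0.00786) = 0.0886
g = 10.1 m/s^2, so δg = 0.0886 × 10.1 = 0.893 m/s^2.

10.1 ± 0.893 m/s^2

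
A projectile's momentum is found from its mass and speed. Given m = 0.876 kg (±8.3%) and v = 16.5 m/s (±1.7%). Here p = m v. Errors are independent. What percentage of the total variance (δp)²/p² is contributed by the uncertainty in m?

(δp/p)² = (1·δm/m)² + (1·δv/v)²
  m term: (1×0.0830)² = 0.00689
  v term: (1×0.0170)² = 0.000289
Total = 0.00718. Share from m = 0.00689/0.00718 = 0.960.

96.0%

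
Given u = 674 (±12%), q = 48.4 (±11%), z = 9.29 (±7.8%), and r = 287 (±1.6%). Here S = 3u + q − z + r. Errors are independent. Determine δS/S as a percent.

10.3%

Each term contributes (cᵢ δxᵢ)² to (δS)²:
  (3·δu)² = 58900;  (δq)² = 28.3;  (δz)² = 0.525;  (δr)² = 21.1
δS = √(58900) = 243
S = 2350, so δS/S = 243/2350 = 0.103.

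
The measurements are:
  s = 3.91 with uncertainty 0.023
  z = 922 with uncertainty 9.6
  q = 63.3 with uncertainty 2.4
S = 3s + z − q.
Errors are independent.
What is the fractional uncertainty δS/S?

Each term contributes (cᵢ δxᵢ)² to (δS)²:
  (3·δs)² = 0.00476;  (δz)² = 92.2;  (δq)² = 5.76
δS = √(97.9) = 9.90
S = 870, so δS/S = 9.90/870 = 0.0114.

0.0114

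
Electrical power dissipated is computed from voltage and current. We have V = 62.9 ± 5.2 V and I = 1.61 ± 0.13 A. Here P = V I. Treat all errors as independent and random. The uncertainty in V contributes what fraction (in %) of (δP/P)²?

51.2%

(δP/P)² = (1·δV/V)² + (1·δI/I)²
  V term: (1×0.0827)² = 0.00683
  I term: (1×0.0807)² = 0.00652
Total = 0.0134. Share from V = 0.00683/0.0134 = 0.512.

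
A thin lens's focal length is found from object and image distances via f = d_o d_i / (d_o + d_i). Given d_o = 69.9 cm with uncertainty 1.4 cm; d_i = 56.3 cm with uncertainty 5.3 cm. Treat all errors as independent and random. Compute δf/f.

∂f/∂d_o = (d_i/(d_o+d_i))² = 0.199;  ∂f/∂d_i = (d_o/(d_o+d_i))² = 0.307
δf = √((∂f/∂d_o · δd_o)² + (∂f/∂d_i · δd_i)²) = √(0.0776 + 2.64) = 1.65 cm
f = 31.2 cm, so δf/f = 1.65/31.2 = 0.0529.

0.0529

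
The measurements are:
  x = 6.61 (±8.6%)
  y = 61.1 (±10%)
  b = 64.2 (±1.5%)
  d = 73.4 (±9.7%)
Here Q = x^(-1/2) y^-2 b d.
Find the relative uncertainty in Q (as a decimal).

0.227

Products/powers → add relative errors in quadrature, weighted by exponent:
  (−½·δx/x)² = (-0.5×0.0860)² = 0.00185;  (-2·δy/y)² = (-2×0.100)² = 0.0400;  (1·δb/b)² = (1×0.0150)² = 0.000225;  (1·δd/d)² = (1×0.0970)² = 0.00941
δQ/Q = √(0.0515) = 0.227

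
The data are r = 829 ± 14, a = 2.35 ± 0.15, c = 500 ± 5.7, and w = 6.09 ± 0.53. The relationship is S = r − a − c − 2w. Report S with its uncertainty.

S is a linear combination, so absolute uncertainties add in quadrature:
  (δr)² = 196;  (δa)² = 0.0225;  (δc)² = 32.5;  (2·δw)² = 1.12
δS = √(230) = 15.2
S = 314.

314 ± 15.2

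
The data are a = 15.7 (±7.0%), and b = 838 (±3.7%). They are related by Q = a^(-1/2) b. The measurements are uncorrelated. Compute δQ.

10.8

Q is a product of powers, so relative uncertainties combine in quadrature:
  (−½·δa/a)² = (-0.5×0.0700)² = 0.00123;  (1·δb/b)² = (1×0.0370)² = 0.00137
δQ/Q = √(0.00259) = 0.0509
Q = 211, so δQ = 0.0509 × 211 = 10.8.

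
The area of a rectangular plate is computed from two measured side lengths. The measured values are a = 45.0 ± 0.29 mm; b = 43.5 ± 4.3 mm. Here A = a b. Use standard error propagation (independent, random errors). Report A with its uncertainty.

Each factor contributes (exponent × relative error)² to (δA/A)²:
  (1·δa/a)² = (1×0.00644)² = 4.15e-05;  (1·δb/b)² = (1×0.0989)² = 0.00977
δA/A = √(0.00981) = 0.0991
A = 1960 mm^2, so δA = 0.0991 × 1960 = 194 mm^2.

1960 ± 194 mm^2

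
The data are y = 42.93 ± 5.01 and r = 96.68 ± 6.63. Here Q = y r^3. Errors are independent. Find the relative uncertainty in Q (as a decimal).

0.237

Q is a product of powers, so relative uncertainties combine in quadrature:
  (1·δy/y)² = (1×0.117)² = 0.0136;  (3·δr/r)² = (3×0.0686)² = 0.0423
δQ/Q = √(0.0559) = 0.237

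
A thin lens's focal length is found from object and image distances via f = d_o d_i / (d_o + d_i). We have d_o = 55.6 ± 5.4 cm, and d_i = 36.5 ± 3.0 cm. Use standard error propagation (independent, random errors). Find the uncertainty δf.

1.38 cm

∂f/∂d_o = (d_i/(d_o+d_i))² = 0.157;  ∂f/∂d_i = (d_o/(d_o+d_i))² = 0.364
δf = √((∂f/∂d_o · δd_o)² + (∂f/∂d_i · δd_i)²) = √(0.719 + 1.20) = 1.38 cm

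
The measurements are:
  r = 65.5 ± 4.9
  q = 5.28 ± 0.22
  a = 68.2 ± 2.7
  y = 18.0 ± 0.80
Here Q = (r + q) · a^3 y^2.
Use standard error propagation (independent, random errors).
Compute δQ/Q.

0.164

Let u = r + q = 70.8. δu = √(δr² + δq²) = √(24.0 + 0.0484) = 4.90, so δu/u = 0.0693.
Q is then a monomial in u, a, y:
δQ/Q = √((δu/u)² + (3·δa/a)² + (2·δy/y)²) = √(0.00480 + 0.0141 + 0.00790) = 0.164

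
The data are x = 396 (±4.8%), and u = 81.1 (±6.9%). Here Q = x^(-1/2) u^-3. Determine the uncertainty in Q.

1.96e-08

Each factor contributes (exponent × relative error)² to (δQ/Q)²:
  (−½·δx/x)² = (-0.5×0.0480)² = 0.000576;  (-3·δu/u)² = (-3×0.0690)² = 0.0428
δQ/Q = √(0.0434) = 0.208
Q = 9.42e-08, so δQ = 0.208 × 9.42e-08 = 1.96e-08.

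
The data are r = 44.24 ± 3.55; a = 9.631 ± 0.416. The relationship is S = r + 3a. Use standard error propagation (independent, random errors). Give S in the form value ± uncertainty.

73.13 ± 3.76

Absolute uncertainties add in quadrature for a linear combination:
  (δr)² = 12.6;  (3·δa)² = 1.56
δS = √(14.2) = 3.76
S = 73.13.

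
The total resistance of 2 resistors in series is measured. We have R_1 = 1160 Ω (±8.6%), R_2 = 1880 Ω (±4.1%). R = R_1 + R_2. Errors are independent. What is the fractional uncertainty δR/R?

R is a linear combination, so absolute uncertainties add in quadrature:
  (δR_1)² = 9950;  (δR_2)² = 5940
δR = √(15900) = 126 Ω
R = 3040 Ω, so δR/R = 126/3040 = 0.0415.

0.0415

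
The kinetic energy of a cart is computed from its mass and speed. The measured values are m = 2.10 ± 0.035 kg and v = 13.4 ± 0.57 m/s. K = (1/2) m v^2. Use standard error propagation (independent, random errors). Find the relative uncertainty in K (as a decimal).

Relative error in a monomial: (δK/K)² = Σ (nᵢ · δxᵢ/xᵢ)².
  (1·δm/m)² = (1×0.0167)² = 0.000278;  (2·δv/v)² = (2×0.0425)² = 0.00724
δK/K = √(0.00752) = 0.0867

0.0867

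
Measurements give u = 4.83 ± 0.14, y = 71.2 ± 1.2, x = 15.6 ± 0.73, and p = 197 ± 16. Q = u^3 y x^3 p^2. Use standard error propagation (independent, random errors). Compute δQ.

2.75e+11

Relative error in a monomial: (δQ/Q)² = Σ (nᵢ · δxᵢ/xᵢ)².
  (3·δu/u)² = (3×0.0290)² = 0.00756;  (1·δy/y)² = (1×0.0169)² = 0.000284;  (3·δx/x)² = (3×0.0468)² = 0.0197;  (2·δp/p)² = (2×0.0812)² = 0.0264
δQ/Q = √(0.0539) = 0.232
Q = 1.18e+12, so δQ = 0.232 × 1.18e+12 = 2.75e+11.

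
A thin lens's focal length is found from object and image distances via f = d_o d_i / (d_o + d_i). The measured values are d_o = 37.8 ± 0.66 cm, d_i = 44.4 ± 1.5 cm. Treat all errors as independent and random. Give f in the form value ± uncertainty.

20.4 ± 0.371 cm

∂f/∂d_o = (d_i/(d_o+d_i))² = 0.292;  ∂f/∂d_i = (d_o/(d_o+d_i))² = 0.211
δf = √((∂f/∂d_o · δd_o)² + (∂f/∂d_i · δd_i)²) = √(0.0371 + 0.101) = 0.371 cm
f = 20.4 cm.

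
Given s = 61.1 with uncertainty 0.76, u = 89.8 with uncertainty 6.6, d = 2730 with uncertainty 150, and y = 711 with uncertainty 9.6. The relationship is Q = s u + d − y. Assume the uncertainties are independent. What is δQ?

436

Let p = s·u = 5490. δp/p = √((1·δs/s)² + (1·δu/u)²) = √(0.000155 + 0.00540) = 0.0745, so δp = 409.
Q = p + d − y: δQ = √(δp² + δd² + δy²) = √(1.67e+05 + 22500 + 92.2) = 436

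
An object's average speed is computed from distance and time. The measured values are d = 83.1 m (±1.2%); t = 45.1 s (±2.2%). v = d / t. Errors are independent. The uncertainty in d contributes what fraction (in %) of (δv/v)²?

(δv/v)² = (1·δd/d)² + (-1·δt/t)²
  d term: (1×0.0120)² = 0.000144
  t term: (-1×0.0220)² = 0.000484
Total = 0.000628. Share from d = 0.000144/0.000628 = 0.229.

22.9%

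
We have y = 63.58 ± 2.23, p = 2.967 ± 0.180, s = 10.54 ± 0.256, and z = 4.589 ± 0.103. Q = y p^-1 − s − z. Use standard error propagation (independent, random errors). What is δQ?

1.53

Let w = y·p^-1 = 21.43. δw/w = √((1·δy/y)² + (-1·δp/p)²) = √(0.00123 + 0.00368) = 0.0701, so δw = 1.50.
Q = w − s − z: δQ = √(δw² + δs² + δz²) = √(2.26 + 0.0655 + 0.0106) = 1.53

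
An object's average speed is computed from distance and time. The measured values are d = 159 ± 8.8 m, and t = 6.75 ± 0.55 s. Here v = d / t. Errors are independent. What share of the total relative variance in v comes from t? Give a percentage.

68.4%

(δv/v)² = (1·δd/d)² + (-1·δt/t)²
  d term: (1×0.0553)² = 0.00306
  t term: (-1×0.0815)² = 0.00664
Total = 0.00970. Share from t = 0.00664/0.00970 = 0.684.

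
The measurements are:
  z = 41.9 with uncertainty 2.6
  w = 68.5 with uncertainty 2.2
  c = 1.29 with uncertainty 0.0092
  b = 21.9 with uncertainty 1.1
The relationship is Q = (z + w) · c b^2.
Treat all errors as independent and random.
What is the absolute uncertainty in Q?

Let u = z + w = 110. δu = √(δz² + δw²) = √(6.76 + 4.84) = 3.41, so δu/u = 0.0309.
Q is then a monomial in u, c, b:
δQ/Q = √((δu/u)² + (1·δc/c)² + (2·δb/b)²) = √(0.000952 + 5.09e-05 + 0.0101) = 0.105
Q = 68300, so δQ = 0.105 × 68300 = 7190.

7190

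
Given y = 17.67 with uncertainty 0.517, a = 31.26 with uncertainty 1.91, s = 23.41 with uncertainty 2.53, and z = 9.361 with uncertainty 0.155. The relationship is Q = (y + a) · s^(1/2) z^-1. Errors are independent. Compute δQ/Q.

Let u = y + a = 48.93. δu = √(δy² + δa²) = √(0.267 + 3.65) = 1.98, so δu/u = 0.0404.
Q is then a monomial in u, s, z:
δQ/Q = √((δu/u)² + (½·δs/s)² + (-1·δz/z)²) = √(0.00164 + 0.00292 + 0.000274) = 0.0695

0.0695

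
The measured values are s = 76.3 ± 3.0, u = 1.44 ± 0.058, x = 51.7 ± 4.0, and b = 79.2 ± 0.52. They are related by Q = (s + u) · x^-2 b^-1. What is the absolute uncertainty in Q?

Let w = s + u = 77.7. δw = √(δs² + δu²) = √(9.00 + 0.00336) = 3.00, so δw/w = 0.0386.
Q is then a monomial in w, x, b:
δQ/Q = √((δw/w)² + (-2·δx/x)² + (-1·δb/b)²) = √(0.00149 + 0.0239 + 4.31e-05) = 0.160
Q = 0.000367, so δQ = 0.160 × 0.000367 = 5.86e-05.

5.86e-05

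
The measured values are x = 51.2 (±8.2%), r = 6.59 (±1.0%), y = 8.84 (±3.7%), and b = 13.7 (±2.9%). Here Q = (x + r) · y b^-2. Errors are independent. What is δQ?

Let u = x + r = 57.8. δu = √(δx² + δr²) = √(17.6 + 0.00434) = 4.20, so δu/u = 0.0727.
Q is then a monomial in u, y, b:
δQ/Q = √((δu/u)² + (1·δy/y)² + (-2·δb/b)²) = √(0.00528 + 0.00137 + 0.00336) = 0.100
Q = 2.72, so δQ = 0.100 × 2.72 = 0.272.

0.272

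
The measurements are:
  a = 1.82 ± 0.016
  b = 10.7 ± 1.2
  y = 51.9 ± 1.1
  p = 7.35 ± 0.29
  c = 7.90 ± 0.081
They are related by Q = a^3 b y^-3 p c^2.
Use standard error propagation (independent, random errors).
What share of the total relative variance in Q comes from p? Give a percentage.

8.07%

(δQ/Q)² = (3·δa/a)² + (1·δb/b)² + (-3·δy/y)² + (1·δp/p)² + (2·δc/c)²
  a term: (3×0.00879)² = 0.000696
  b term: (1×0.112)² = 0.0126
  y term: (-3×0.0212)² = 0.00404
  p term: (1×0.0395)² = 0.00156
  c term: (2×0.0103)² = 0.000421
Total = 0.0193. Share from p = 0.00156/0.0193 = 0.0807.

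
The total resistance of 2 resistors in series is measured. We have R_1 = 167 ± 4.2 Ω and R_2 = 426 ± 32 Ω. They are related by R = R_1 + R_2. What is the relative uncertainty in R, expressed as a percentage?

5.44%

For a sum/difference, combine absolute errors in quadrature:
  (δR_1)² = 17.6;  (δR_2)² = 1020
δR = √(1040) = 32.3 Ω
R = 593 Ω, so δR/R = 32.3/593 = 0.0544.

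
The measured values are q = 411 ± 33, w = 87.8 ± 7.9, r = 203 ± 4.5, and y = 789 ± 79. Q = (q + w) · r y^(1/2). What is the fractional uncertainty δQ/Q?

Let u = q + w = 499. δu = √(δq² + δw²) = √(1090 + 62.4) = 33.9, so δu/u = 0.0680.
Q is then a monomial in u, r, y:
δQ/Q = √((δu/u)² + (1·δr/r)² + (½·δy/y)²) = √(0.00463 + 0.000491 + 0.00251) = 0.0873

0.0873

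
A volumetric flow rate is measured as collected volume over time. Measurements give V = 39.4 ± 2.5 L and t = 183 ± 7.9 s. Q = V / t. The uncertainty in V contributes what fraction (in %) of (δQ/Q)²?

(δQ/Q)² = (1·δV/V)² + (-1·δt/t)²
  V term: (1×0.0635)² = 0.00403
  t term: (-1×0.0432)² = 0.00186
Total = 0.00589. Share from V = 0.00403/0.00589 = 0.684.

68.4%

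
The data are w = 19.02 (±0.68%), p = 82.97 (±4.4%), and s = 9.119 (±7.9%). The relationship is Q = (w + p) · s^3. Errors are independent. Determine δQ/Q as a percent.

Let u = w + p = 102.0. δu = √(δw² + δp²) = √(0.0167 + 13.3) = 3.65, so δu/u = 0.0358.
Q is then a monomial in u, s:
δQ/Q = √((δu/u)² + (3·δs/s)²) = √(0.00128 + 0.0562) = 0.240

24.0%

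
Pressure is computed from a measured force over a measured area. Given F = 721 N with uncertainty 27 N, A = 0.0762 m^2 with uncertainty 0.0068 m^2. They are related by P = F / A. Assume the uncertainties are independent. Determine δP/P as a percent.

Since P is a product/quotient, work with relative uncertainties:
  (1·δF/F)² = (1×0.0374)² = 0.00140;  (-1·δA/A)² = (-1×0.0892)² = 0.00796
δP/P = √(0.00937) = 0.0968

9.68%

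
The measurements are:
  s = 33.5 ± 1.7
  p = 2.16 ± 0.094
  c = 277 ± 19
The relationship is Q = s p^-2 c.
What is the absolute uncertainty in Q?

242

Each factor contributes (exponent × relative error)² to (δQ/Q)²:
  (1·δs/s)² = (1×0.0507)² = 0.00258;  (-2·δp/p)² = (-2×0.0435)² = 0.00758;  (1·δc/c)² = (1×0.0686)² = 0.00470
δQ/Q = √(0.0149) = 0.122
Q = 1990, so δQ = 0.122 × 1990 = 242.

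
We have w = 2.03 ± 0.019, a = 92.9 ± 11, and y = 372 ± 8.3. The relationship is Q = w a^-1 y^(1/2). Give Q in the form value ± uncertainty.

Relative error in a monomial: (δQ/Q)² = Σ (nᵢ · δxᵢ/xᵢ)².
  (1·δw/w)² = (1×0.00936)² = 8.76e-05;  (-1·δa/a)² = (-1×0.118)² = 0.0140;  (½·δy/y)² = (0.5×0.0223)² = 0.000124
δQ/Q = √(0.0142) = 0.119
Q = 0.421, so δQ = 0.119 × 0.421 = 0.0503.

0.421 ± 0.0503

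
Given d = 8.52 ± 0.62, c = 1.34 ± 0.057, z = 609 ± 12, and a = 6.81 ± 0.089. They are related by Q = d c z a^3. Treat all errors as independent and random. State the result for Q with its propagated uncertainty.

Since Q is a product/quotient, work with relative uncertainties:
  (1·δd/d)² = (1×0.0728)² = 0.00530;  (1·δc/c)² = (1×0.0425)² = 0.00181;  (1·δz/z)² = (1×0.0197)² = 0.000388;  (3·δa/a)² = (3×0.0131)² = 0.00154
δQ/Q = √(0.00903) = 0.0950
Q = 2.2e+06, so δQ = 0.0950 × 2.2e+06 = 2.09e+05.

(2.20 ± 0.209) × 10^6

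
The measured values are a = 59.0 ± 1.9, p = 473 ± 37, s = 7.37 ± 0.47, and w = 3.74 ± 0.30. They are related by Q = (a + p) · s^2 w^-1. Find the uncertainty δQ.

1280

Let u = a + p = 532. δu = √(δa² + δp²) = √(3.61 + 1370) = 37.0, so δu/u = 0.0696.
Q is then a monomial in u, s, w:
δQ/Q = √((δu/u)² + (2·δs/s)² + (-1·δw/w)²) = √(0.00485 + 0.0163 + 0.00643) = 0.166
Q = 7730, so δQ = 0.166 × 7730 = 1280.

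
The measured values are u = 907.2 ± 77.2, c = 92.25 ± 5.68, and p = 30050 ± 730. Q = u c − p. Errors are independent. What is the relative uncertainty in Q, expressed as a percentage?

Let w = u·c = 83690. δw/w = √((1·δu/u)² + (1·δc/c)²) = √(0.00724 + 0.00379) = 0.105, so δw = 8790.
Q = w − p: δQ = √(δw² + δp²) = √(7.73e+07 + 5.33e+05) = 8820
Q = 53640, so δQ/Q = 8820/53640 = 0.164.

16.4%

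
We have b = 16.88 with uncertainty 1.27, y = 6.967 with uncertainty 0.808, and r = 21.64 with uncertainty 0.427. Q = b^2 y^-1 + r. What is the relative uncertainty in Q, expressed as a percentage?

Let p = b^2·y^-1 = 40.90. δp/p = √((2·δb/b)² + (-1·δy/y)²) = √(0.0226 + 0.0135) = 0.190, so δp = 7.77.
Q = p + r: δQ = √(δp² + δr²) = √(60.4 + 0.182) = 7.78
Q = 62.54, so δQ/Q = 7.78/62.54 = 0.124.

12.4%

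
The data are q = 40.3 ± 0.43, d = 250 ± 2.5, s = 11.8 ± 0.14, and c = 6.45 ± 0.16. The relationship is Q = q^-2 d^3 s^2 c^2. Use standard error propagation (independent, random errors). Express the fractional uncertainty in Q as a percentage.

Relative error in a monomial: (δQ/Q)² = Σ (nᵢ · δxᵢ/xᵢ)².
  (-2·δq/q)² = (-2×0.0107)² = 0.000455;  (3·δd/d)² = (3×0.0100)² = 0.000900;  (2·δs/s)² = (2×0.0119)² = 0.000563;  (2·δc/c)² = (2×0.0248)² = 0.00246
δQ/Q = √(0.00438) = 0.0662

6.62%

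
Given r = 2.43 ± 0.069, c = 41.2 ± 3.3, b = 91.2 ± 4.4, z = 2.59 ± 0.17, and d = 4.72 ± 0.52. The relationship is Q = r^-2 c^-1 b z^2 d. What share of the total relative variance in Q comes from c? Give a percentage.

(δQ/Q)² = (-2·δr/r)² + (-1·δc/c)² + (1·δb/b)² + (2·δz/z)² + (1·δd/d)²
  r term: (-2×0.0284)² = 0.00323
  c term: (-1×0.0801)² = 0.00642
  b term: (1×0.0482)² = 0.00233
  z term: (2×0.0656)² = 0.0172
  d term: (1×0.110)² = 0.0121
Total = 0.0413. Share from c = 0.00642/0.0413 = 0.155.

15.5%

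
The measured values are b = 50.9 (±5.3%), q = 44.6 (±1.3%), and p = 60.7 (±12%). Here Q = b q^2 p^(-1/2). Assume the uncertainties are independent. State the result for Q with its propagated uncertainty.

13000 ± 1090

Since Q is a product/quotient, work with relative uncertainties:
  (1·δb/b)² = (1×0.0530)² = 0.00281;  (2·δq/q)² = (2×0.0130)² = 0.000676;  (−½·δp/p)² = (-0.5×0.120)² = 0.00360
δQ/Q = √(0.00709) = 0.0842
Q = 13000, so δQ = 0.0842 × 13000 = 1090.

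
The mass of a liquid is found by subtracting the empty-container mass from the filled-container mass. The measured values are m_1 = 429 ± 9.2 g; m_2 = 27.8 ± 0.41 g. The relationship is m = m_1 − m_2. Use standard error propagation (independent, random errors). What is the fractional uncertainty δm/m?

Absolute uncertainties add in quadrature for a linear combination:
  (δm_1)² = 84.6;  (δm_2)² = 0.168
δm = √(84.8) = 9.21 g
m = 401 g, so δm/m = 9.21/401 = 0.0230.

0.0230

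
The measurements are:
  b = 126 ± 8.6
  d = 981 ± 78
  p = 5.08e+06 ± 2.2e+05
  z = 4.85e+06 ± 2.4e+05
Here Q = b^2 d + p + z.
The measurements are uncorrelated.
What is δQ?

Let w = b^2·d = 1.56e+07. δw/w = √((2·δb/b)² + (1·δd/d)²) = √(0.0186 + 0.00632) = 0.158, so δw = 2.46e+06.
Q = w + p + z: δQ = √(δw² + δp² + δz²) = √(6.05e+12 + 4.84e+10 + 5.76e+10) = 2.48e+06

2.48e+06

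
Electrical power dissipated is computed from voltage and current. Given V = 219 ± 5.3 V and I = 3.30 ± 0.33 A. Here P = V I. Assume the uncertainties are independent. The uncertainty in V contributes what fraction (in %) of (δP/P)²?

(δP/P)² = (1·δV/V)² + (1·δI/I)²
  V term: (1×0.0242)² = 0.000586
  I term: (1×0.100)² = 0.0100
Total = 0.0106. Share from V = 0.000586/0.0106 = 0.0553.

5.53%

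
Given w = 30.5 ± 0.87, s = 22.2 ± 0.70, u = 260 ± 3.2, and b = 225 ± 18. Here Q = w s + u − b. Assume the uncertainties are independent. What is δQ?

34.1

Let p = w·s = 677. δp/p = √((1·δw/w)² + (1·δs/s)²) = √(0.000814 + 0.000994) = 0.0425, so δp = 28.8.
Q = p + u − b: δQ = √(δp² + δu² + δb²) = √(829 + 10.2 + 324) = 34.1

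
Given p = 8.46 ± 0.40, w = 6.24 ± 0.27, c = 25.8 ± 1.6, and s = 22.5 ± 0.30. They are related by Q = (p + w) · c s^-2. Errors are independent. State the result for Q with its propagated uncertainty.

Let u = p + w = 14.7. δu = √(δp² + δw²) = √(0.160 + 0.0729) = 0.483, so δu/u = 0.0328.
Q is then a monomial in u, c, s:
δQ/Q = √((δu/u)² + (1·δc/c)² + (-2·δs/s)²) = √(0.00108 + 0.00385 + 0.000711) = 0.0751
Q = 0.749, so δQ = 0.0751 × 0.749 = 0.0562.

0.749 ± 0.0562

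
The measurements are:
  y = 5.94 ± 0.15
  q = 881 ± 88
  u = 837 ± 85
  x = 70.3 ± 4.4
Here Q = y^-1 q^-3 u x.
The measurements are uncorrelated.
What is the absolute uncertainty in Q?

4.69e-06

Relative error in a monomial: (δQ/Q)² = Σ (nᵢ · δxᵢ/xᵢ)².
  (-1·δy/y)² = (-1×0.0253)² = 0.000638;  (-3·δq/q)² = (-3×0.0999)² = 0.0898;  (1·δu/u)² = (1×0.102)² = 0.0103;  (1·δx/x)² = (1×0.0626)² = 0.00392
δQ/Q = √(0.105) = 0.324
Q = 1.45e-05, so δQ = 0.324 × 1.45e-05 = 4.69e-06.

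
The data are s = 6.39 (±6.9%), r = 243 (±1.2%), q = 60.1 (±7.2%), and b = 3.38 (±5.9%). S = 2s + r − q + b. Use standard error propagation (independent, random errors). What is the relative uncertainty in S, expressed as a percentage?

Sums and differences: (δS)² = Σ (cᵢ δxᵢ)².
  (2·δs)² = 0.778;  (δr)² = 8.50;  (δq)² = 18.7;  (δb)² = 0.0398
δS = √(28.0) = 5.30
S = 199, so δS/S = 5.30/199 = 0.0266.

2.66%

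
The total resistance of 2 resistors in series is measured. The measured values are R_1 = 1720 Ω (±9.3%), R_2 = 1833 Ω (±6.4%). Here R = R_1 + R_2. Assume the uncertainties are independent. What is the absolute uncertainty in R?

198 Ω

For a sum/difference, combine absolute errors in quadrature:
  (δR_1)² = 25600;  (δR_2)² = 13800
δR = √(39300) = 198 Ω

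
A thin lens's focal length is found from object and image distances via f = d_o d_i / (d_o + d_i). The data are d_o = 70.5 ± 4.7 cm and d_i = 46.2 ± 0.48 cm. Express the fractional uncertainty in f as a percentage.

2.71%

∂f/∂d_o = (d_i/(d_o+d_i))² = 0.157;  ∂f/∂d_i = (d_o/(d_o+d_i))² = 0.365
δf = √((∂f/∂d_o · δd_o)² + (∂f/∂d_i · δd_i)²) = √(0.543 + 0.0307) = 0.757 cm
f = 27.9 cm, so δf/f = 0.757/27.9 = 0.0271.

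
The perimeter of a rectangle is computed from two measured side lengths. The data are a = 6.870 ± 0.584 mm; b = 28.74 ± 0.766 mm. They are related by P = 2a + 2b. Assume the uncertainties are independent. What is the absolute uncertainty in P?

1.93 mm

Sums and differences: (δP)² = Σ (cᵢ δxᵢ)².
  (2·δa)² = 1.36;  (2·δb)² = 2.35
δP = √(3.71) = 1.93 mm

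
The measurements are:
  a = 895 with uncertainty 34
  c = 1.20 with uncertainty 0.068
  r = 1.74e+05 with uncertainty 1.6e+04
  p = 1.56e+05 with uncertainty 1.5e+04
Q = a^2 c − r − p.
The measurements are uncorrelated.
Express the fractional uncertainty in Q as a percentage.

14.8%

Let w = a^2·c = 9.61e+05. δw/w = √((2·δa/a)² + (1·δc/c)²) = √(0.00577 + 0.00321) = 0.0948, so δw = 91100.
Q = w − r − p: δQ = √(δw² + δr² + δp²) = √(8.3e+09 + 2.56e+08 + 2.25e+08) = 93700
Q = 6.31e+05, so δQ/Q = 93700/6.31e+05 = 0.148.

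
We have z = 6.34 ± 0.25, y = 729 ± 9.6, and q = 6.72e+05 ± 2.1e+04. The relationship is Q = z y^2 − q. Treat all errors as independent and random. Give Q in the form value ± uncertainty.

Let p = z·y^2 = 3.37e+06. δp/p = √((1·δz/z)² + (2·δy/y)²) = √(0.00155 + 0.000694) = 0.0474, so δp = 1.6e+05.
Q = p − q: δQ = √(δp² + δq²) = √(2.55e+10 + 4.41e+08) = 1.61e+05
Q = 2.7e+06.

(2.70 ± 0.161) × 10^6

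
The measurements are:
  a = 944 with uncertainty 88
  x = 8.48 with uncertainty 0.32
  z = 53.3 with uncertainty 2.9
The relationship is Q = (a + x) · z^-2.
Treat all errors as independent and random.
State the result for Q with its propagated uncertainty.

0.335 ± 0.0479

Let u = a + x = 952. δu = √(δa² + δx²) = √(7740 + 0.102) = 88.0, so δu/u = 0.0924.
Q is then a monomial in u, z:
δQ/Q = √((δu/u)² + (-2·δz/z)²) = √(0.00854 + 0.0118) = 0.143
Q = 0.335, so δQ = 0.143 × 0.335 = 0.0479.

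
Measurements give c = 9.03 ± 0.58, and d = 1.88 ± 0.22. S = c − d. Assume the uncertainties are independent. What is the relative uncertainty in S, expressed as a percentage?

8.68%

Each term contributes (cᵢ δxᵢ)² to (δS)²:
  (δc)² = 0.336;  (δd)² = 0.0484
δS = √(0.385) = 0.620
S = 7.15, so δS/S = 0.620/7.15 = 0.0868.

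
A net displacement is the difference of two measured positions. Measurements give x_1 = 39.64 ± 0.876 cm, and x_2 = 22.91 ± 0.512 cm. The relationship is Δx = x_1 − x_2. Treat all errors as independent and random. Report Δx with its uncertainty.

16.73 ± 1.01 cm

Sums and differences: (δΔx)² = Σ (cᵢ δxᵢ)².
  (δx_1)² = 0.767;  (δx_2)² = 0.262
δΔx = √(1.03) = 1.01 cm
Δx = 16.73 cm.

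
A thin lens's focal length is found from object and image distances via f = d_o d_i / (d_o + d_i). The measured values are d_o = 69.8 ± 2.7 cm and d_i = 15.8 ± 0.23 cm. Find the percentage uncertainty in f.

1.39%

∂f/∂d_o = (d_i/(d_o+d_i))² = 0.0341;  ∂f/∂d_i = (d_o/(d_o+d_i))² = 0.665
δf = √((∂f/∂d_o · δd_o)² + (∂f/∂d_i · δd_i)²) = √(0.00846 + 0.0234) = 0.178 cm
f = 12.9 cm, so δf/f = 0.178/12.9 = 0.0139.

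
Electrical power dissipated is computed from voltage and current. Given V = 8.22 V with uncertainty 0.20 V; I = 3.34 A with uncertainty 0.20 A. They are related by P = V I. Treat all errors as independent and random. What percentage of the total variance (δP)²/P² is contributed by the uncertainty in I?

(δP/P)² = (1·δV/V)² + (1·δI/I)²
  V term: (1×0.0243)² = 0.000592
  I term: (1×0.0599)² = 0.00359
Total = 0.00418. Share from I = 0.00359/0.00418 = 0.858.

85.8%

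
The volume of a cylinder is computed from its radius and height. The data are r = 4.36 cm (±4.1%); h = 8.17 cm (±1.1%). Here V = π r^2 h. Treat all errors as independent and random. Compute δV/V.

0.0827

For a monomial V ∝ r^2, h, fractional errors add in quadrature:
  (2·δr/r)² = (2×0.0410)² = 0.00672;  (1·δh/h)² = (1×0.0110)² = 0.000121
δV/V = √(0.00684) = 0.0827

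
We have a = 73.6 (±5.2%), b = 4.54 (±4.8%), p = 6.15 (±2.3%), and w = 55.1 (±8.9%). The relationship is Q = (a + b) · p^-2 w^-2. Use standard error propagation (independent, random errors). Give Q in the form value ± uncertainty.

Let u = a + b = 78.1. δu = √(δa² + δb²) = √(14.6 + 0.0475) = 3.83, so δu/u = 0.0491.
Q is then a monomial in u, p, w:
δQ/Q = √((δu/u)² + (-2·δp/p)² + (-2·δw/w)²) = √(0.00241 + 0.00212 + 0.0317) = 0.190
Q = 0.000680, so δQ = 0.190 × 0.000680 = 0.000129.

0.000680 ± 0.000129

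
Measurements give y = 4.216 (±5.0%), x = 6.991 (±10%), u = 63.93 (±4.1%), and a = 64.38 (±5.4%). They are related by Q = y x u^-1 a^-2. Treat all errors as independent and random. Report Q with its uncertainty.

For a monomial Q ∝ y, x, u^-1, a^-2, fractional errors add in quadrature:
  (1·δy/y)² = (1×0.0500)² = 0.00250;  (1·δx/x)² = (1×0.100)² = 0.0100;  (-1·δu/u)² = (-1×0.0410)² = 0.00168;  (-2·δa/a)² = (-2×0.0540)² = 0.0117
δQ/Q = √(0.0258) = 0.161
Q = 0.0001112, so δQ = 0.161 × 0.0001112 = 1.79e-05.

(1.112 ± 0.179) × 10^-4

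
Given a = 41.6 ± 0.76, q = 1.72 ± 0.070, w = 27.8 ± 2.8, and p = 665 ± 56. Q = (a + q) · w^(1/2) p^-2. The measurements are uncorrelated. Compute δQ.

9.12e-05

Let u = a + q = 43.3. δu = √(δa² + δq²) = √(0.578 + 0.00490) = 0.763, so δu/u = 0.0176.
Q is then a monomial in u, w, p:
δQ/Q = √((δu/u)² + (½·δw/w)² + (-2·δp/p)²) = √(0.000310 + 0.00254 + 0.0284) = 0.177
Q = 0.000516, so δQ = 0.177 × 0.000516 = 9.12e-05.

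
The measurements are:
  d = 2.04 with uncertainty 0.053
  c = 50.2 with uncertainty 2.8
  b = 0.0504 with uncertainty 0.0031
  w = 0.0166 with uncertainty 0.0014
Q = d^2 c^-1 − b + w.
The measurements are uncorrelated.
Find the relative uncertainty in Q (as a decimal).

Let p = d^2·c^-1 = 0.0829. δp/p = √((2·δd/d)² + (-1·δc/c)²) = √(0.00270 + 0.00311) = 0.0762, so δp = 0.00632.
Q = p − b + w: δQ = √(δp² + δb² + δw²) = √(3.99e-05 + 9.61e-06 + 1.96e-06) = 0.00718
Q = 0.0491, so δQ/Q = 0.00718/0.0491 = 0.146.

0.146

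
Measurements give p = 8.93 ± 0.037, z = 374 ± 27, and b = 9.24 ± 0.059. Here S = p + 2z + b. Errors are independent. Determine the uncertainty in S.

54.0

For a sum/difference, combine absolute errors in quadrature:
  (δp)² = 0.00137;  (2·δz)² = 2920;  (δb)² = 0.00348
δS = √(2920) = 54.0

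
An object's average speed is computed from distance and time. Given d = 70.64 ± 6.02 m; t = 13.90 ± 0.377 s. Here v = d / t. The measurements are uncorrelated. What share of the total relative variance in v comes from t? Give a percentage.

9.20%

(δv/v)² = (1·δd/d)² + (-1·δt/t)²
  d term: (1×0.0852)² = 0.00726
  t term: (-1×0.0271)² = 0.000736
Total = 0.00800. Share from t = 0.000736/0.00800 = 0.0920.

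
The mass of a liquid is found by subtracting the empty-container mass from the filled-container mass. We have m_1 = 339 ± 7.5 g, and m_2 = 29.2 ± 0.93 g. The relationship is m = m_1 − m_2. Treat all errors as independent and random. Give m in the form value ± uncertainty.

For a sum/difference, combine absolute errors in quadrature:
  (δm_1)² = 56.2;  (δm_2)² = 0.865
δm = √(57.1) = 7.56 g
m = 310 g.

310 ± 7.56 g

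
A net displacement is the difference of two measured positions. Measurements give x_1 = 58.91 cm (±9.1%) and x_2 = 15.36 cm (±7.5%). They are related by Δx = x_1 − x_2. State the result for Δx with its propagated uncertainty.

43.55 ± 5.48 cm

For a sum/difference, combine absolute errors in quadrature:
  (δx_1)² = 28.7;  (δx_2)² = 1.33
δΔx = √(30.1) = 5.48 cm
Δx = 43.55 cm.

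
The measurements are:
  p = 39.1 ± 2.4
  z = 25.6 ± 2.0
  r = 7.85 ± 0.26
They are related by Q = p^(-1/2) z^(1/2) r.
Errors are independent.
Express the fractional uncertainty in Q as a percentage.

5.97%

Each factor contributes (exponent × relative error)² to (δQ/Q)²:
  (−½·δp/p)² = (-0.5×0.0614)² = 0.000942;  (½·δz/z)² = (0.5×0.0781)² = 0.00153;  (1·δr/r)² = (1×0.0331)² = 0.00110
δQ/Q = √(0.00356) = 0.0597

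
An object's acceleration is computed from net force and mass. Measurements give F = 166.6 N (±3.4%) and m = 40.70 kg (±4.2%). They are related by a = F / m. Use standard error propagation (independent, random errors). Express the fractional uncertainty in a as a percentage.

Since a is a product/quotient, work with relative uncertainties:
  (1·δF/F)² = (1×0.0340)² = 0.00116;  (-1·δm/m)² = (-1×0.0420)² = 0.00176
δa/a = √(0.00292) = 0.0540

5.40%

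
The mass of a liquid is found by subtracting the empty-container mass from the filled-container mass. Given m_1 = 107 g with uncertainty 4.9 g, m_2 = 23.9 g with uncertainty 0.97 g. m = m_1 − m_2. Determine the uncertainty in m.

Each term contributes (cᵢ δxᵢ)² to (δm)²:
  (δm_1)² = 24.0;  (δm_2)² = 0.941
δm = √(25.0) = 5.00 g

5.00 g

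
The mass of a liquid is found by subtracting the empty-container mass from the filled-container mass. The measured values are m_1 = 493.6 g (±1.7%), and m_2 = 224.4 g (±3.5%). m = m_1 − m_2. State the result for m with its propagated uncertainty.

Absolute uncertainties add in quadrature for a linear combination:
  (δm_1)² = 70.4;  (δm_2)² = 61.7
δm = √(132) = 11.5 g
m = 269.2 g.

269.2 ± 11.5 g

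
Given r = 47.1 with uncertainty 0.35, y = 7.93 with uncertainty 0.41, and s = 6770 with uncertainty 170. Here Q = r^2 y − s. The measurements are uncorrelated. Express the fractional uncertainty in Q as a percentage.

Let p = r^2·y = 17600. δp/p = √((2·δr/r)² + (1·δy/y)²) = √(0.000221 + 0.00267) = 0.0538, so δp = 946.
Q = p − s: δQ = √(δp² + δs²) = √(8.96e+05 + 28900) = 962
Q = 10800, so δQ/Q = 962/10800 = 0.0888.

8.88%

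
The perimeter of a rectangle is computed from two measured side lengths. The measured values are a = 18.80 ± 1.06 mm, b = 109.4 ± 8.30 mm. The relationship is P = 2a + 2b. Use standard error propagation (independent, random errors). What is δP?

16.7 mm

Each term contributes (cᵢ δxᵢ)² to (δP)²:
  (2·δa)² = 4.49;  (2·δb)² = 276
δP = √(280) = 16.7 mm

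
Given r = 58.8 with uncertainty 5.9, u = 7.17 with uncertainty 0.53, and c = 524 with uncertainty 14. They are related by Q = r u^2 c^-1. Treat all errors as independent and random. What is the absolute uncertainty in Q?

Each factor contributes (exponent × relative error)² to (δQ/Q)²:
  (1·δr/r)² = (1×0.100)² = 0.0101;  (2·δu/u)² = (2×0.0739)² = 0.0219;  (-1·δc/c)² = (-1×0.0267)² = 0.000714
δQ/Q = √(0.0326) = 0.181
Q = 5.77, so δQ = 0.181 × 5.77 = 1.04.

1.04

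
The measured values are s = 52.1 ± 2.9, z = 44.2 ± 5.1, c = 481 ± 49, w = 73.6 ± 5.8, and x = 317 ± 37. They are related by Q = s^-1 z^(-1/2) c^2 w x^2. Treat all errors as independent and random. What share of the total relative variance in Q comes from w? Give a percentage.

5.72%

(δQ/Q)² = (-1·δs/s)² + (−½·δz/z)² + (2·δc/c)² + (1·δw/w)² + (2·δx/x)²
  s term: (-1×0.0557)² = 0.00310
  z term: (-0.5×0.115)² = 0.00333
  c term: (2×0.102)² = 0.0415
  w term: (1×0.0788)² = 0.00621
  x term: (2×0.117)² = 0.0545
Total = 0.109. Share from w = 0.00621/0.109 = 0.0572.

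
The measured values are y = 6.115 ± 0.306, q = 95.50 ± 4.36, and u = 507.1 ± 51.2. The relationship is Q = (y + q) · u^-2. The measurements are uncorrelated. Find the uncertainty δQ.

Let w = y + q = 101.6. δw = √(δy² + δq²) = √(0.0936 + 19.0) = 4.37, so δw/w = 0.0430.
Q is then a monomial in w, u:
δQ/Q = √((δw/w)² + (-2·δu/u)²) = √(0.00185 + 0.0408) = 0.206
Q = 0.0003952, so δQ = 0.206 × 0.0003952 = 8.16e-05.

8.16e-05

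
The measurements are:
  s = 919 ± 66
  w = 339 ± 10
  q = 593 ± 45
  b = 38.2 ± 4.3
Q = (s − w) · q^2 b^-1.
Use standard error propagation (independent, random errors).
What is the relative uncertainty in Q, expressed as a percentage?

22.1%

Let u = s − w = 580. δu = √(δs² + δw²) = √(4360 + 100) = 66.8, so δu/u = 0.115.
Q is then a monomial in u, q, b:
δQ/Q = √((δu/u)² + (2·δq/q)² + (-1·δb/b)²) = √(0.0132 + 0.0230 + 0.0127) = 0.221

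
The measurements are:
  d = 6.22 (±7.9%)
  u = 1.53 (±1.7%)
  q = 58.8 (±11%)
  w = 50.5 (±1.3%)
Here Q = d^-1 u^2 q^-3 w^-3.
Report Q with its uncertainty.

Relative error in a monomial: (δQ/Q)² = Σ (nᵢ · δxᵢ/xᵢ)².
  (-1·δd/d)² = (-1×0.0790)² = 0.00624;  (2·δu/u)² = (2×0.0170)² = 0.00116;  (-3·δq/q)² = (-3×0.110)² = 0.109;  (-3·δw/w)² = (-3×0.0130)² = 0.00152
δQ/Q = √(0.118) = 0.343
Q = 1.44e-11, so δQ = 0.343 × 1.44e-11 = 4.93e-12.

(1.44 ± 0.493) × 10^-11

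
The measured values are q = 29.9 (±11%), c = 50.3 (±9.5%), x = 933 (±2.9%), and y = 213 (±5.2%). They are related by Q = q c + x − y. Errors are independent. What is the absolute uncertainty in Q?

Let p = q·c = 1500. δp/p = √((1·δq/q)² + (1·δc/c)²) = √(0.0121 + 0.00903) = 0.145, so δp = 219.
Q = p + x − y: δQ = √(δp² + δx² + δy²) = √(47800 + 732 + 123) = 221

221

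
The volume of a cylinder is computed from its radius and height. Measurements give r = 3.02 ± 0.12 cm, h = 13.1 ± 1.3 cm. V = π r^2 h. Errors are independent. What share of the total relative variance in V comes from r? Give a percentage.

39.1%

(δV/V)² = (2·δr/r)² + (1·δh/h)²
  r term: (2×0.0397)² = 0.00632
  h term: (1×0.0992)² = 0.00985
Total = 0.0162. Share from r = 0.00632/0.0162 = 0.391.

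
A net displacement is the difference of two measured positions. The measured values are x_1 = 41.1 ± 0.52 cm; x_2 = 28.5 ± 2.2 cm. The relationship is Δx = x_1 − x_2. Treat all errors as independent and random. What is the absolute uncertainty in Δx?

Each term contributes (cᵢ δxᵢ)² to (δΔx)²:
  (δx_1)² = 0.270;  (δx_2)² = 4.84
δΔx = √(5.11) = 2.26 cm

2.26 cm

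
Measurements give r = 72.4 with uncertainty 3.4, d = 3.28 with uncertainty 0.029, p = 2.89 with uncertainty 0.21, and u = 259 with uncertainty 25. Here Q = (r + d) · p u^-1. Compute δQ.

Let w = r + d = 75.7. δw = √(δr² + δd²) = √(11.6 + 0.000841) = 3.40, so δw/w = 0.0449.
Q is then a monomial in w, p, u:
δQ/Q = √((δw/w)² + (1·δp/p)² + (-1·δu/u)²) = √(0.00202 + 0.00528 + 0.00932) = 0.129
Q = 0.844, so δQ = 0.129 × 0.844 = 0.109.

0.109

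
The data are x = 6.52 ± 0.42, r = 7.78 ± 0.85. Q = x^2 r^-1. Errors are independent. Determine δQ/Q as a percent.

16.9%

For a monomial Q ∝ x^2, r^-1, fractional errors add in quadrature:
  (2·δx/x)² = (2×0.0644)² = 0.0166;  (-1·δr/r)² = (-1×0.109)² = 0.0119
δQ/Q = √(0.0285) = 0.169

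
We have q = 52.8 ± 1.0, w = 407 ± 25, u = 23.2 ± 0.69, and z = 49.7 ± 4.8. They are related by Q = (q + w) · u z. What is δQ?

60800

Let h = q + w = 460. δh = √(δq² + δw²) = √(1.00 + 625) = 25.0, so δh/h = 0.0544.
Q is then a monomial in h, u, z:
δQ/Q = √((δh/h)² + (1·δu/u)² + (1·δz/z)²) = √(0.00296 + 0.000885 + 0.00933) = 0.115
Q = 5.3e+05, so δQ = 0.115 × 5.3e+05 = 60800.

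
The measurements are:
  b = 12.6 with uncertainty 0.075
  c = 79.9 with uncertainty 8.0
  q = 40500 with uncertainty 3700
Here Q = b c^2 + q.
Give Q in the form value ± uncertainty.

(1.21 ± 0.165) × 10^5

Let p = b·c^2 = 80400. δp/p = √((1·δb/b)² + (2·δc/c)²) = √(3.54e-05 + 0.0401) = 0.200, so δp = 16100.
Q = p + q: δQ = √(δp² + δq²) = √(2.6e+08 + 1.37e+07) = 16500
Q = 1.21e+05.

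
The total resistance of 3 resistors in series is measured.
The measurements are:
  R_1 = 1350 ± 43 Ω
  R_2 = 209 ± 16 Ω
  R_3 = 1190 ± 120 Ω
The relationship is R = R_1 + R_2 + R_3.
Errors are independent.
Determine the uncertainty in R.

Each term contributes (cᵢ δxᵢ)² to (δR)²:
  (δR_1)² = 1850;  (δR_2)² = 256;  (δR_3)² = 14400
δR = √(16500) = 128 Ω

128 Ω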